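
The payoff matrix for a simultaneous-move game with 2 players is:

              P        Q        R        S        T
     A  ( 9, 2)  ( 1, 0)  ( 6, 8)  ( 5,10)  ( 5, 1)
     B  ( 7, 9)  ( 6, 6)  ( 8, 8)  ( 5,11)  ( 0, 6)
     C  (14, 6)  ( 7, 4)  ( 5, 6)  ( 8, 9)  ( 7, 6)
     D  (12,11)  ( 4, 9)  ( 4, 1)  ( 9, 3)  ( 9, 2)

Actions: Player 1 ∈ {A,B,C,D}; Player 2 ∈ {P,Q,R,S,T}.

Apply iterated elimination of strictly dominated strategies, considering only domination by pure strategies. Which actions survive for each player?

Survivors P1:{C,D} P2:{P,S}

P2 drop Q (P beats it: A:2>0 B:9>6 C:6>4 D:11>9)
P2 drop R (S beats it: A:10>8 B:11>8 C:9>6 D:3>1)
P1 drop A (C beats it: P:14>9 S:8>5 T:7>5)
P1 drop B (C beats it: P:14>7 S:8>5 T:7>0)
P2 drop T (S beats it: C:9>6 D:3>2)
P1→{C,D} P2→{P,S}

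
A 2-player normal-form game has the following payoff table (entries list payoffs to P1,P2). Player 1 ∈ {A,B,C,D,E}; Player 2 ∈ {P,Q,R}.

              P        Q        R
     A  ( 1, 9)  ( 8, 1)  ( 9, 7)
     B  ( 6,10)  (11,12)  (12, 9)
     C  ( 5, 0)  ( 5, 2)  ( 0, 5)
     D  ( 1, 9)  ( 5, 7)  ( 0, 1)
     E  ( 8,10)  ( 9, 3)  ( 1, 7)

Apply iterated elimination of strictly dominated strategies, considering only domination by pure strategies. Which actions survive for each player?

P1 drop A (B beats it: P:6>1 Q:11>8 R:12>9)
P1 drop C (B beats it: P:6>5 Q:11>5 R:12>0)
P1 drop D (B beats it: P:6>1 Q:11>5 R:12>0)
P2 drop R (P beats it: B:10>9 E:10>7)
P1→{B,E} P2→{P,Q}

Remaining: P1:{B,E} P2:{P,Q}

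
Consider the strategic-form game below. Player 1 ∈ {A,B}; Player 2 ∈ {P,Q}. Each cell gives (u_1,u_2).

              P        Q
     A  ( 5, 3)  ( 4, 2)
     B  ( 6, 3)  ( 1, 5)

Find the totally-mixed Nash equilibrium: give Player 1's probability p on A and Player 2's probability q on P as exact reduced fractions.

P1 indiff ⇒ q·5+(1-q)·4 = q·6+(1-q)·1 ⇒ q(-1) = (1-q)(-3) ⇒ q = 3/4
P2 indiff ⇒ p·3+(1-p)·3 = p·2+(1-p)·5 ⇒ p(1) = (1-p)(2) ⇒ p = 2/3

p=2/3, q=3/4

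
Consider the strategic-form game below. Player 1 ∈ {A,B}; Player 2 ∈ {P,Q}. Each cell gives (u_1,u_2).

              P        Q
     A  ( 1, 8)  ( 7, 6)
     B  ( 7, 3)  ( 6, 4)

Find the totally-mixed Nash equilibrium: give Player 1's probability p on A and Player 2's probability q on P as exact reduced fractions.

P1 mixes 1/3 on A; P2 mixes 1/7 on P

P1 indiff ⇒ q·1+(1-q)·7 = q·7+(1-q)·6 ⇒ q(-6) = (1-q)(-1) ⇒ q = 1/7
P2 indiff ⇒ p·8+(1-p)·3 = p·6+(1-p)·4 ⇒ p(2) = (1-p)(1) ⇒ p = 1/3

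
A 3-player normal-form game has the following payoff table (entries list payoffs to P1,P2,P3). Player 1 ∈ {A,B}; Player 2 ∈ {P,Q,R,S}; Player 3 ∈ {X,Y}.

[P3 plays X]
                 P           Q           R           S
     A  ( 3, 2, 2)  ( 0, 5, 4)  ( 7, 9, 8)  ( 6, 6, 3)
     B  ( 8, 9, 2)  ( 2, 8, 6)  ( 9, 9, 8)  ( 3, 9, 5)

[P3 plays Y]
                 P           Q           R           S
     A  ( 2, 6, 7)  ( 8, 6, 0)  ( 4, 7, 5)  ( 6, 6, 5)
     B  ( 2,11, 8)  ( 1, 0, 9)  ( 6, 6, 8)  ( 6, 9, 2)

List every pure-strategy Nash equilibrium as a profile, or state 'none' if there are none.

(A,P,X): not NE [P1→B gives 8>3; P2→R gives 9>2; P3→Y gives 7>2]
(A,P,Y): not NE [P2→R gives 7>6]
(A,Q,X): not NE [P1→B gives 2>0; P2→R gives 9>5]
(A,Q,Y): not NE [P2→R gives 7>6; P3→X gives 4>0]
(A,R,X): not NE [P1→B gives 9>7]
(A,R,Y): not NE [P1→B gives 6>4; P3→X gives 8>5]
(A,S,X): not NE [P2→R gives 9>6; P3→Y gives 5>3]
(A,S,Y): not NE [P2→R gives 7>6]
(B,P,X): not NE [P3→Y gives 8>2]
(B,P,Y): NE
(B,Q,X): not NE [P2→S gives 9>8; P3→Y gives 9>6]
(B,Q,Y): not NE [P1→A gives 8>1; P2→P gives 11>0]
(B,R,X): NE
(B,R,Y): not NE [P2→P gives 11>6]
(B,S,X): not NE [P1→A gives 6>3]
(B,S,Y): not NE [P2→P gives 11>9; P3→X gives 5>2]

PSNE = {(B,P,Y), (B,R,X)}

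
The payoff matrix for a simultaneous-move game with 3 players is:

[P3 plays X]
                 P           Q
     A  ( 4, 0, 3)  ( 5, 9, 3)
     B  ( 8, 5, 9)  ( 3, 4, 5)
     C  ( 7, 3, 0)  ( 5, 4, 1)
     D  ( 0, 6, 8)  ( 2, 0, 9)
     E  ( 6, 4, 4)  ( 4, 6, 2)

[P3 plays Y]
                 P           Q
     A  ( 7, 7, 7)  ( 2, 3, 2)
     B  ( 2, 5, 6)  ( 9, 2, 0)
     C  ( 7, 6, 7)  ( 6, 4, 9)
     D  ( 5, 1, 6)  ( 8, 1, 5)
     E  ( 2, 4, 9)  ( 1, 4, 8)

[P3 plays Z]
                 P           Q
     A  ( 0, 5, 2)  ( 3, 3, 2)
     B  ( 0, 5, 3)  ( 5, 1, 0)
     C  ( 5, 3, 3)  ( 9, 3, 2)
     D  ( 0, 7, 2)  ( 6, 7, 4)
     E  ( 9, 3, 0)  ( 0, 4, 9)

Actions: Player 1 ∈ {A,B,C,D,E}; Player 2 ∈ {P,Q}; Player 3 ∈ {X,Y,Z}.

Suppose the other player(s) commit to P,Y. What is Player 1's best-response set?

argmax u_1 = {A,C}

u_1(A vs P,Y) = 7
u_1(B vs P,Y) = 2
u_1(C vs P,Y) = 7
u_1(D vs P,Y) = 5
u_1(E vs P,Y) = 2
max payoff 7 at {A,C}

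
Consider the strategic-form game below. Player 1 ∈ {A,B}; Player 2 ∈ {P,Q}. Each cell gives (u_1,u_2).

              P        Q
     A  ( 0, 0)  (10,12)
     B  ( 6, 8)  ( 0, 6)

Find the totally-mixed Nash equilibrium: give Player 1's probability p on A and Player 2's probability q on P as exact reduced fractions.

p=1/7, q=5/8

P1 indiff ⇒ q·0+(1-q)·10 = q·6+(1-q)·0 ⇒ q(-6) = (1-q)(-10) ⇒ q = 5/8
P2 indiff ⇒ p·0+(1-p)·8 = p·12+(1-p)·6 ⇒ p(-12) = (1-p)(-2) ⇒ p = 1/7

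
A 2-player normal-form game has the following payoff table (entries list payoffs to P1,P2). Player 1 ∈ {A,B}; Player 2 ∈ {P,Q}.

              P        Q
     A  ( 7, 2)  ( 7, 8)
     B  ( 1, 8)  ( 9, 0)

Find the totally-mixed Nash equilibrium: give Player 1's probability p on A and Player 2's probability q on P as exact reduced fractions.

P1 indiff ⇒ q·7+(1-q)·7 = q·1+(1-q)·9 ⇒ q(6) = (1-q)(2) ⇒ q = 1/4
P2 indiff ⇒ p·2+(1-p)·8 = p·8+(1-p)·0 ⇒ p(-6) = (1-p)(-8) ⇒ p = 4/7

p=4/7, q=1/4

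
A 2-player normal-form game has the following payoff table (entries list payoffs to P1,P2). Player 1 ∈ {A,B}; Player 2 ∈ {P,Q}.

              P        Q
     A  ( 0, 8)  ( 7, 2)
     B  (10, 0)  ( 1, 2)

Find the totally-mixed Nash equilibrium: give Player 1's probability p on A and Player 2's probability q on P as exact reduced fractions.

P1 indiff ⇒ q·0+(1-q)·7 = q·10+(1-q)·1 ⇒ q(-10) = (1-q)(-6) ⇒ q = 3/8
P2 indiff ⇒ p·8+(1-p)·0 = p·2+(1-p)·2 ⇒ p(6) = (1-p)(2) ⇒ p = 1/4

p=1/4, q=3/8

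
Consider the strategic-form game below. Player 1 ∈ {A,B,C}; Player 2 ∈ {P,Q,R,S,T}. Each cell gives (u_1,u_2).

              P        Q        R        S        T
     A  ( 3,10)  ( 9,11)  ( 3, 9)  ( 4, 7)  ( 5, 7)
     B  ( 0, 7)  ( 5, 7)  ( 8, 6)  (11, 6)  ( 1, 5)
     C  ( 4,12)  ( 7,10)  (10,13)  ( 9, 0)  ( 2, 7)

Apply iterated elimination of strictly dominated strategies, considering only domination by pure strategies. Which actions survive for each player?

IESDS → P1:{A,C} P2:{P,Q,R}

P2 drop S (P beats it: A:10>7 B:7>6 C:12>0)
P1 drop B (C beats it: P:4>0 Q:7>5 R:10>8 T:2>1)
P2 drop T (P beats it: A:10>7 C:12>7)
P1→{A,C} P2→{P,Q,R}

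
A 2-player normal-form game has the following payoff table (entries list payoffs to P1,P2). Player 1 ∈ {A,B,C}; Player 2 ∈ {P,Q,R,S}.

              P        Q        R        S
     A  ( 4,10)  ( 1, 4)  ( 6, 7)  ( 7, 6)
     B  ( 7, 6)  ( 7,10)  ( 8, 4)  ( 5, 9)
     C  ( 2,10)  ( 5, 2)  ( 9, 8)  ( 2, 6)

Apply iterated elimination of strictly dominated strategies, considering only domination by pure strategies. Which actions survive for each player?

P2 drop R (P beats it: A:10>7 B:6>4 C:10>8)
P1 drop C (B beats it: P:7>2 Q:7>5 S:5>2)
P1→{A,B} P2→{P,Q,S}

IESDS → P1:{A,B} P2:{P,Q,S}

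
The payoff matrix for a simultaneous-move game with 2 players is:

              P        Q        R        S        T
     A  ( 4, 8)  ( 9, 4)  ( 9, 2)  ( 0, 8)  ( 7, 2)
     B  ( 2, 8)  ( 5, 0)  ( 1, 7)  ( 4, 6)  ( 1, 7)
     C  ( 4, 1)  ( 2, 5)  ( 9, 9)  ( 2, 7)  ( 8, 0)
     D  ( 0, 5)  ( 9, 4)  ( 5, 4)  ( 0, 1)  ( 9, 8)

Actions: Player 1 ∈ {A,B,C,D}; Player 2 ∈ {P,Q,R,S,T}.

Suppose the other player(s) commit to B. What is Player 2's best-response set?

u_2(P vs B) = 8
u_2(Q vs B) = 0
u_2(R vs B) = 7
u_2(S vs B) = 6
u_2(T vs B) = 7
max payoff 8 at {P}

P2 best: {P}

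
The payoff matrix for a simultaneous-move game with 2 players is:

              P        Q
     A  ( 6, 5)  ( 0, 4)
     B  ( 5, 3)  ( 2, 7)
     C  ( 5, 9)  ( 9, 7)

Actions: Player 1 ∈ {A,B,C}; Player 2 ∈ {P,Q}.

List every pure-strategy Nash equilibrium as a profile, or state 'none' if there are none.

(A,P): NE
(A,Q): not NE [P1→C gives 9>0; P2→P gives 5>4]
(B,P): not NE [P1→A gives 6>5; P2→Q gives 7>3]
(B,Q): not NE [P1→C gives 9>2]
(C,P): not NE [P1→A gives 6>5]
(C,Q): not NE [P2→P gives 9>7]

PSNE = {(A,P)}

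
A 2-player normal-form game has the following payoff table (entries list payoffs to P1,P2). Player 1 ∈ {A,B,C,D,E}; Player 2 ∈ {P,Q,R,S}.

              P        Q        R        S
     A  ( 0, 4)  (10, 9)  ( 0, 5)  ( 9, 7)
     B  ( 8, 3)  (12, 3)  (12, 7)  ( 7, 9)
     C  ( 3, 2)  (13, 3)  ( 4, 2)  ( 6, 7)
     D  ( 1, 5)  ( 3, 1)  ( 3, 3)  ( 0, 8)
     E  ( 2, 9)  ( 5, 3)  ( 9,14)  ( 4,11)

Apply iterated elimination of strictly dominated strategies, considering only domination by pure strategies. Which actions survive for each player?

IESDS → P1:{A,B,C} P2:{Q,S}

P1 drop D (B beats it: P:8>1 Q:12>3 R:12>3 S:7>0)
P1 drop E (B beats it: P:8>2 Q:12>5 R:12>9 S:7>4)
P2 drop P (S beats it: A:7>4 B:9>3 C:7>2)
P2 drop R (S beats it: A:7>5 B:9>7 C:7>2)
P1→{A,B,C} P2→{Q,S}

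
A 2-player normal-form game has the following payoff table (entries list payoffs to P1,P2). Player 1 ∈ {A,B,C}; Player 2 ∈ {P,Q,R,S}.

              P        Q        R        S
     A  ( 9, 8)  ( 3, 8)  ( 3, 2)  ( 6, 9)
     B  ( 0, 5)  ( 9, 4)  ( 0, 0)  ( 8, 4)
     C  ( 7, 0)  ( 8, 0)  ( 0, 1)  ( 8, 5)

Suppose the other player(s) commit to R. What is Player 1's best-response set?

BR_1 = {A}

u_1(A vs R) = 3
u_1(B vs R) = 0
u_1(C vs R) = 0
max payoff 3 at {A}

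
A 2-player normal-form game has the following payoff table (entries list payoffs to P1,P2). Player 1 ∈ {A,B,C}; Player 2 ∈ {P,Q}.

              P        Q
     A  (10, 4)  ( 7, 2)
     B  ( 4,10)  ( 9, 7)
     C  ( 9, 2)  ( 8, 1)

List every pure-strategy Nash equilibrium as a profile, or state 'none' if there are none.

NE set: (A,P)

(A,P): NE
(A,Q): not NE [P1→B gives 9>7; P2→P gives 4>2]
(B,P): not NE [P1→A gives 10>4]
(B,Q): not NE [P2→P gives 10>7]
(C,P): not NE [P1→A gives 10>9]
(C,Q): not NE [P1→B gives 9>8; P2→P gives 2>1]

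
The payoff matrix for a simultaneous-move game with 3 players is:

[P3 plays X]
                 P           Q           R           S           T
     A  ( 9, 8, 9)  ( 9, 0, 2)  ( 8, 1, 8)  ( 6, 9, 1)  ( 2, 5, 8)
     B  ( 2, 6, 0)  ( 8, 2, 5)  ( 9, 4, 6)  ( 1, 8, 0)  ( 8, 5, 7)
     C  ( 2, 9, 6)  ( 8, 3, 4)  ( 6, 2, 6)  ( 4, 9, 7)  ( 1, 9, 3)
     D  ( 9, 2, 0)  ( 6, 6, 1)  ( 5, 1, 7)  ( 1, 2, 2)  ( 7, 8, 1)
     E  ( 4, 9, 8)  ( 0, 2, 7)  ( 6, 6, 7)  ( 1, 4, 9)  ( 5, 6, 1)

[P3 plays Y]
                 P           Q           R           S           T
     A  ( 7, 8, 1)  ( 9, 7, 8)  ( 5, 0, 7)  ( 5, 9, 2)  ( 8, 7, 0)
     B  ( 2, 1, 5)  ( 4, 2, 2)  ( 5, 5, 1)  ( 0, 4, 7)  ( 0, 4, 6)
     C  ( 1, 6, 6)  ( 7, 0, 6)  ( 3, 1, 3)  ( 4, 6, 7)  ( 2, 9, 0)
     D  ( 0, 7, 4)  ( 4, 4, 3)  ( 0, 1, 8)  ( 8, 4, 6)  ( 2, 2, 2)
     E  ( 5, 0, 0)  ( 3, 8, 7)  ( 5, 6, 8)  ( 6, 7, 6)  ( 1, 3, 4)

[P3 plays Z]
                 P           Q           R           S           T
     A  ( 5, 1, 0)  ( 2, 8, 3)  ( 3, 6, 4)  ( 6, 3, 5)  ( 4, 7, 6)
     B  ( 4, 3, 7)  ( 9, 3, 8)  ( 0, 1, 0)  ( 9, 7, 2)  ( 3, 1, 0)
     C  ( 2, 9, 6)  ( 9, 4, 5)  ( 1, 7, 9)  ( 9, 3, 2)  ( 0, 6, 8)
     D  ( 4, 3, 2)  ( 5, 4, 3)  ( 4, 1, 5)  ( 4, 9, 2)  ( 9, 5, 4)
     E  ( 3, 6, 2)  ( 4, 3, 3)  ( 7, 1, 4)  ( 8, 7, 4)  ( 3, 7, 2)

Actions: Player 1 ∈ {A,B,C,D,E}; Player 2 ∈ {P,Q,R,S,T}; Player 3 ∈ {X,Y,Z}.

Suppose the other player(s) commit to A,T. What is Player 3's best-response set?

u_3(X vs A,T) = 8
u_3(Y vs A,T) = 0
u_3(Z vs A,T) = 6
max payoff 8 at {X}

BR_3 = {X}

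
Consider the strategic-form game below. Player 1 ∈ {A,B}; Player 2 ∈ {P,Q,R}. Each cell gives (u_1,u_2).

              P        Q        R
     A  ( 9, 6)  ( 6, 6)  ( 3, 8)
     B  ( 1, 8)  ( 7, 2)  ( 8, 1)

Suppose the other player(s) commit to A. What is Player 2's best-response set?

argmax u_2 = {R}

u_2(P vs A) = 6
u_2(Q vs A) = 6
u_2(R vs A) = 8
max payoff 8 at {R}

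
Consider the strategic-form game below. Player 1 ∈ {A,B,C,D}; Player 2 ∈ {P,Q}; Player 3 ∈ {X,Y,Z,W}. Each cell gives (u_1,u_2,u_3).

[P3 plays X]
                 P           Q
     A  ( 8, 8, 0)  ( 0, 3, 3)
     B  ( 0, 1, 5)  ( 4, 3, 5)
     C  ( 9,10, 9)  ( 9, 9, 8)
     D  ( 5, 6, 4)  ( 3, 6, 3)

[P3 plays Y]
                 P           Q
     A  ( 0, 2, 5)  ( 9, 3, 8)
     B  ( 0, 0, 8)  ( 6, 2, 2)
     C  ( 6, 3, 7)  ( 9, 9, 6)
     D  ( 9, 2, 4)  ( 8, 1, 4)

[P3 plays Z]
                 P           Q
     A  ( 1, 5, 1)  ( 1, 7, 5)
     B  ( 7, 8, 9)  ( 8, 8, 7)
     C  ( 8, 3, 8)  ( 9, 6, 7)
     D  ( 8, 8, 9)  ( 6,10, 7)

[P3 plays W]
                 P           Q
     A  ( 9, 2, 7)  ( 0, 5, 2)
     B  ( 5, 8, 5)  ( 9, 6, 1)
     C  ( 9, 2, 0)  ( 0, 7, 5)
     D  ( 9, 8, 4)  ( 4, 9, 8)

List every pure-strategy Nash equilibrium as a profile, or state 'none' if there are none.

NE set: (A,Q,Y), (C,P,X)

(A,P,X): not NE [P1→C gives 9>8; P3→W gives 7>0]
(A,P,Y): not NE [P1→D gives 9>0; P2→Q gives 3>2; P3→W gives 7>5]
(A,P,Z): not NE [P1→D gives 8>1; P2→Q gives 7>5; P3→W gives 7>1]
(A,P,W): not NE [P2→Q gives 5>2]
(A,Q,X): not NE [P1→C gives 9>0; P2→P gives 8>3; P3→Y gives 8>3]
(A,Q,Y): NE
(A,Q,Z): not NE [P1→C gives 9>1; P3→Y gives 8>5]
(A,Q,W): not NE [P1→B gives 9>0; P3→Y gives 8>2]
(B,P,X): not NE [P1→C gives 9>0; P2→Q gives 3>1; P3→Z gives 9>5]
(B,P,Y): not NE [P1→D gives 9>0; P2→Q gives 2>0; P3→Z gives 9>8]
(B,P,Z): not NE [P1→D gives 8>7]
(B,P,W): not NE [P1→D gives 9>5; P3→Z gives 9>5]
(B,Q,X): not NE [P1→C gives 9>4; P3→Z gives 7>5]
(B,Q,Y): not NE [P1→C gives 9>6; P3→Z gives 7>2]
(B,Q,Z): not NE [P1→C gives 9>8]
(B,Q,W): not NE [P2→P gives 8>6; P3→Z gives 7>1]
(C,P,X): NE
(C,P,Y): not NE [P1→D gives 9>6; P2→Q gives 9>3; P3→X gives 9>7]
(C,P,Z): not NE [P2→Q gives 6>3; P3→X gives 9>8]
(C,P,W): not NE [P2→Q gives 7>2; P3→X gives 9>0]
(C,Q,X): not NE [P2→P gives 10>9]
(C,Q,Y): not NE [P3→X gives 8>6]
(C,Q,Z): not NE [P3→X gives 8>7]
(C,Q,W): not NE [P1→B gives 9>0; P3→X gives 8>5]
(D,P,X): not NE [P1→C gives 9>5; P3→Z gives 9>4]
(D,P,Y): not NE [P3→Z gives 9>4]
(D,P,Z): not NE [P2→Q gives 10>8]
(D,P,W): not NE [P2→Q gives 9>8; P3→Z gives 9>4]
(D,Q,X): not NE [P1→C gives 9>3; P3→W gives 8>3]
(D,Q,Y): not NE [P1→C gives 9>8; P2→P gives 2>1; P3→W gives 8>4]
(D,Q,Z): not NE [P1→C gives 9>6; P3→W gives 8>7]
(D,Q,W): not NE [P1→B gives 9>4]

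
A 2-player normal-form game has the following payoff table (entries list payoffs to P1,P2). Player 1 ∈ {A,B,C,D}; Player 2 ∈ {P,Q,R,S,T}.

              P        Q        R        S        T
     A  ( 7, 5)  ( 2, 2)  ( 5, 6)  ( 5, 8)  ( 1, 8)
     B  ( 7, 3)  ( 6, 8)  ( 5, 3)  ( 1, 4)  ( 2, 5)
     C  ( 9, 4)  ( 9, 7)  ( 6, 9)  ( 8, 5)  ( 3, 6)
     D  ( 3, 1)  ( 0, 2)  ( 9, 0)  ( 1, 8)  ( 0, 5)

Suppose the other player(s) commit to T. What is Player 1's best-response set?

argmax u_1 = {C}

u_1(A vs T) = 1
u_1(B vs T) = 2
u_1(C vs T) = 3
u_1(D vs T) = 0
max payoff 3 at {C}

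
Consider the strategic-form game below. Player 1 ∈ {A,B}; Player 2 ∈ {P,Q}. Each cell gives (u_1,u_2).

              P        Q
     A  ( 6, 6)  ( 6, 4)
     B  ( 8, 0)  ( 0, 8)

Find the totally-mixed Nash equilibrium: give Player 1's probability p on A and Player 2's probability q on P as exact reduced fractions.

(p,q) = (4/5, 3/4)

P1 indiff ⇒ q·6+(1-q)·6 = q·8+(1-q)·0 ⇒ q(-2) = (1-q)(-6) ⇒ q = 3/4
P2 indiff ⇒ p·6+(1-p)·0 = p·4+(1-p)·8 ⇒ p(2) = (1-p)(8) ⇒ p = 4/5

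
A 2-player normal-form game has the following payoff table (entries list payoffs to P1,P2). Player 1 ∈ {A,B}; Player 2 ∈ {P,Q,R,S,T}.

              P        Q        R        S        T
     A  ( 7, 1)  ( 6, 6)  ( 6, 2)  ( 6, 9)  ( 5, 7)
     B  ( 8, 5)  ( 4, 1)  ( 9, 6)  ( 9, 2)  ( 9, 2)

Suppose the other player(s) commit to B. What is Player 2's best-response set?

u_2(P vs B) = 5
u_2(Q vs B) = 1
u_2(R vs B) = 6
u_2(S vs B) = 2
u_2(T vs B) = 2
max payoff 6 at {R}

argmax u_2 = {R}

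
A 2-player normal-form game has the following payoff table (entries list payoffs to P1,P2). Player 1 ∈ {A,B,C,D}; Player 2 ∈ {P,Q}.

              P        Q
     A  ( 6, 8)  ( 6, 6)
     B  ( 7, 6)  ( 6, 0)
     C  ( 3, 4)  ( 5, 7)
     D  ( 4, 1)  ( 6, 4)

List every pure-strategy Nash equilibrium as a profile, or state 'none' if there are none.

Nash profiles: (B,P), (D,Q)

(A,P): not NE [P1→B gives 7>6]
(A,Q): not NE [P2→P gives 8>6]
(B,P): NE
(B,Q): not NE [P2→P gives 6>0]
(C,P): not NE [P1→B gives 7>3; P2→Q gives 7>4]
(C,Q): not NE [P1→D gives 6>5]
(D,P): not NE [P1→B gives 7>4; P2→Q gives 4>1]
(D,Q): NE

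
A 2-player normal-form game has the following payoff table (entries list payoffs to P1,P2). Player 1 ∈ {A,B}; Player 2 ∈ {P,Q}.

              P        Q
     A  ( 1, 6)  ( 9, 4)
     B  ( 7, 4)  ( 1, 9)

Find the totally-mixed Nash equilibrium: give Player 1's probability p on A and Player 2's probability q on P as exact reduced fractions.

p=5/7, q=4/7

P1 indiff ⇒ q·1+(1-q)·9 = q·7+(1-q)·1 ⇒ q(-6) = (1-q)(-8) ⇒ q = 4/7
P2 indiff ⇒ p·6+(1-p)·4 = p·4+(1-p)·9 ⇒ p(2) = (1-p)(5) ⇒ p = 5/7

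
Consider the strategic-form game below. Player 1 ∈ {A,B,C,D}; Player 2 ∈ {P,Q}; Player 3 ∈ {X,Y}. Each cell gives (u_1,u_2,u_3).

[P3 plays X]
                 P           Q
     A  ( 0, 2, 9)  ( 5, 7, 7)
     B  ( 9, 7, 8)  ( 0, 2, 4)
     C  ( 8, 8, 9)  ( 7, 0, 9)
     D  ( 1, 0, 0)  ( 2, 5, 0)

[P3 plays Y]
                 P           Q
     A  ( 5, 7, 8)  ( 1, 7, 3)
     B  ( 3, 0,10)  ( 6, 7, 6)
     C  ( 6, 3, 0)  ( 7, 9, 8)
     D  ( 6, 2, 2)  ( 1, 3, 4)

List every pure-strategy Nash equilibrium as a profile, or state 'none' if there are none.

No pure NE.

(A,P,X): not NE [P1→B gives 9>0; P2→Q gives 7>2]
(A,P,Y): not NE [P1→D gives 6>5; P3→X gives 9>8]
(A,Q,X): not NE [P1→C gives 7>5]
(A,Q,Y): not NE [P1→C gives 7>1; P3→X gives 7>3]
(B,P,X): not NE [P3→Y gives 10>8]
(B,P,Y): not NE [P1→D gives 6>3; P2→Q gives 7>0]
(B,Q,X): not NE [P1→C gives 7>0; P2→P gives 7>2; P3→Y gives 6>4]
(B,Q,Y): not NE [P1→C gives 7>6]
(C,P,X): not NE [P1→B gives 9>8]
(C,P,Y): not NE [P2→Q gives 9>3; P3→X gives 9>0]
(C,Q,X): not NE [P2→P gives 8>0]
(C,Q,Y): not NE [P3→X gives 9>8]
(D,P,X): not NE [P1→B gives 9>1; P2→Q gives 5>0; P3→Y gives 2>0]
(D,P,Y): not NE [P2→Q gives 3>2]
(D,Q,X): not NE [P1→C gives 7>2; P3→Y gives 4>0]
(D,Q,Y): not NE [P1→C gives 7>1]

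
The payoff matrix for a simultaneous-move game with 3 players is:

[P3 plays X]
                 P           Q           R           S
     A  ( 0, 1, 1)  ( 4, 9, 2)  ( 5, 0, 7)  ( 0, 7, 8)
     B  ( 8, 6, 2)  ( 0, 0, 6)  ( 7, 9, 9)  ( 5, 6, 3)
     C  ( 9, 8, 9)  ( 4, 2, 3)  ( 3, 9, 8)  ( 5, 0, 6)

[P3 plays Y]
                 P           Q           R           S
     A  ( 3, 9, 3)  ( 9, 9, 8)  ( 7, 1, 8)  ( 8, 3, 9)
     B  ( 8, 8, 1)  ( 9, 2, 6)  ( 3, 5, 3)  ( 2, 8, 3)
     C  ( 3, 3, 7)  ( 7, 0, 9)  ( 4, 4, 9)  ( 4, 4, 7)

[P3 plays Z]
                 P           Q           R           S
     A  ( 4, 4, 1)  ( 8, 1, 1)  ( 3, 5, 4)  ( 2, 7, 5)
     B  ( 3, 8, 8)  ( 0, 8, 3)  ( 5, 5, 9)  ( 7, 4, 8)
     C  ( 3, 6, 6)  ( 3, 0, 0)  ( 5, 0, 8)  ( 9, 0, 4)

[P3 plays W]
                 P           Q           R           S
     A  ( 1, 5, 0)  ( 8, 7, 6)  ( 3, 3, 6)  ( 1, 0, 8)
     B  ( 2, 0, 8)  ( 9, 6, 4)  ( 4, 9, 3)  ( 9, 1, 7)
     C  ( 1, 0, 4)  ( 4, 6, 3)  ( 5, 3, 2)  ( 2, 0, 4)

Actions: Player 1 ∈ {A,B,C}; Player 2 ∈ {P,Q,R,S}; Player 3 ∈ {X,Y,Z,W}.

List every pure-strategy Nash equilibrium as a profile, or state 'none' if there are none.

NE set: (A,Q,Y), (B,R,X)

(A,P,X): not NE [P1→C gives 9>0; P2→Q gives 9>1; P3→Y gives 3>1]
(A,P,Y): not NE [P1→B gives 8>3]
(A,P,Z): not NE [P2→S gives 7>4; P3→Y gives 3>1]
(A,P,W): not NE [P1→B gives 2>1; P2→Q gives 7>5; P3→Y gives 3>0]
(A,Q,X): not NE [P3→Y gives 8>2]
(A,Q,Y): NE
(A,Q,Z): not NE [P2→S gives 7>1; P3→Y gives 8>1]
(A,Q,W): not NE [P1→B gives 9>8; P3→Y gives 8>6]
(A,R,X): not NE [P1→B gives 7>5; P2→Q gives 9>0; P3→Y gives 8>7]
(A,R,Y): not NE [P2→Q gives 9>1]
(A,R,Z): not NE [P1→C gives 5>3; P2→S gives 7>5; P3→Y gives 8>4]
(A,R,W): not NE [P1→C gives 5>3; P2→Q gives 7>3; P3→Y gives 8>6]
(A,S,X): not NE [P1→C gives 5>0; P2→Q gives 9>7; P3→Y gives 9>8]
(A,S,Y): not NE [P2→Q gives 9>3]
(A,S,Z): not NE [P1→C gives 9>2; P3→Y gives 9>5]
(A,S,W): not NE [P1→B gives 9>1; P2→Q gives 7>0; P3→Y gives 9>8]
(B,P,X): not NE [P1→C gives 9>8; P2→R gives 9>6; P3→W gives 8>2]
(B,P,Y): not NE [P3→W gives 8>1]
(B,P,Z): not NE [P1→A gives 4>3]
(B,P,W): not NE [P2→R gives 9>0]
(B,Q,X): not NE [P1→C gives 4>0; P2→R gives 9>0]
(B,Q,Y): not NE [P2→S gives 8>2]
(B,Q,Z): not NE [P1→A gives 8>0; P3→Y gives 6>3]
(B,Q,W): not NE [P2→R gives 9>6; P3→Y gives 6>4]
(B,R,X): NE
(B,R,Y): not NE [P1→A gives 7>3; P2→S gives 8>5; P3→Z gives 9>3]
(B,R,Z): not NE [P2→Q gives 8>5]
(B,R,W): not NE [P1→C gives 5>4; P3→Z gives 9>3]
(B,S,X): not NE [P2→R gives 9>6; P3→Z gives 8>3]
(B,S,Y): not NE [P1→A gives 8>2; P3→Z gives 8>3]
(B,S,Z): not NE [P1→C gives 9>7; P2→Q gives 8>4]
(B,S,W): not NE [P2→R gives 9>1; P3→Z gives 8>7]
(C,P,X): not NE [P2→R gives 9>8]
(C,P,Y): not NE [P1→B gives 8>3; P2→S gives 4>3; P3→X gives 9>7]
(C,P,Z): not NE [P1→A gives 4>3; P3→X gives 9>6]
(C,P,W): not NE [P1→B gives 2>1; P2→Q gives 6>0; P3→X gives 9>4]
(C,Q,X): not NE [P2→R gives 9>2; P3→Y gives 9>3]
(C,Q,Y): not NE [P1→B gives 9>7; P2→S gives 4>0]
(C,Q,Z): not NE [P1→A gives 8>3; P2→P gives 6>0; P3→Y gives 9>0]
(C,Q,W): not NE [P1→B gives 9>4; P3→Y gives 9>3]
(C,R,X): not NE [P1→B gives 7>3; P3→Y gives 9>8]
(C,R,Y): not NE [P1→A gives 7>4]
(C,R,Z): not NE [P2→P gives 6>0; P3→Y gives 9>8]
(C,R,W): not NE [P2→Q gives 6>3; P3→Y gives 9>2]
(C,S,X): not NE [P2→R gives 9>0; P3→Y gives 7>6]
(C,S,Y): not NE [P1→A gives 8>4]
(C,S,Z): not NE [P2→P gives 6>0; P3→Y gives 7>4]
(C,S,W): not NE [P1→B gives 9>2; P2→Q gives 6>0; P3→Y gives 7>4]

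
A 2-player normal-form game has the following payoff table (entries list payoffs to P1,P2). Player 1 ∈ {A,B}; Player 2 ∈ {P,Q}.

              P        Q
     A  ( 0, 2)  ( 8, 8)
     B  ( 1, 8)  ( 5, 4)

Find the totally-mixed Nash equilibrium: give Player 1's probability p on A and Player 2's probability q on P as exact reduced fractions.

P1 mixes 2/5 on A; P2 mixes 3/4 on P

P1 indiff ⇒ q·0+(1-q)·8 = q·1+(1-q)·5 ⇒ q(-1) = (1-q)(-3) ⇒ q = 3/4
P2 indiff ⇒ p·2+(1-p)·8 = p·8+(1-p)·4 ⇒ p(-6) = (1-p)(-4) ⇒ p = 2/5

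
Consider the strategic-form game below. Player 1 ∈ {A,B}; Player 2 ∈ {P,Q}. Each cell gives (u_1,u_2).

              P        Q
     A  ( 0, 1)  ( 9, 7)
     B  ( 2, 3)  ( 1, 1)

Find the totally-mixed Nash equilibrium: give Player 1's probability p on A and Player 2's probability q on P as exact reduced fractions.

(p,q) = (1/4, 4/5)

P1 indiff ⇒ q·0+(1-q)·9 = q·2+(1-q)·1 ⇒ q(-2) = (1-q)(-8) ⇒ q = 4/5
P2 indiff ⇒ p·1+(1-p)·3 = p·7+(1-p)·1 ⇒ p(-6) = (1-p)(-2) ⇒ p = 1/4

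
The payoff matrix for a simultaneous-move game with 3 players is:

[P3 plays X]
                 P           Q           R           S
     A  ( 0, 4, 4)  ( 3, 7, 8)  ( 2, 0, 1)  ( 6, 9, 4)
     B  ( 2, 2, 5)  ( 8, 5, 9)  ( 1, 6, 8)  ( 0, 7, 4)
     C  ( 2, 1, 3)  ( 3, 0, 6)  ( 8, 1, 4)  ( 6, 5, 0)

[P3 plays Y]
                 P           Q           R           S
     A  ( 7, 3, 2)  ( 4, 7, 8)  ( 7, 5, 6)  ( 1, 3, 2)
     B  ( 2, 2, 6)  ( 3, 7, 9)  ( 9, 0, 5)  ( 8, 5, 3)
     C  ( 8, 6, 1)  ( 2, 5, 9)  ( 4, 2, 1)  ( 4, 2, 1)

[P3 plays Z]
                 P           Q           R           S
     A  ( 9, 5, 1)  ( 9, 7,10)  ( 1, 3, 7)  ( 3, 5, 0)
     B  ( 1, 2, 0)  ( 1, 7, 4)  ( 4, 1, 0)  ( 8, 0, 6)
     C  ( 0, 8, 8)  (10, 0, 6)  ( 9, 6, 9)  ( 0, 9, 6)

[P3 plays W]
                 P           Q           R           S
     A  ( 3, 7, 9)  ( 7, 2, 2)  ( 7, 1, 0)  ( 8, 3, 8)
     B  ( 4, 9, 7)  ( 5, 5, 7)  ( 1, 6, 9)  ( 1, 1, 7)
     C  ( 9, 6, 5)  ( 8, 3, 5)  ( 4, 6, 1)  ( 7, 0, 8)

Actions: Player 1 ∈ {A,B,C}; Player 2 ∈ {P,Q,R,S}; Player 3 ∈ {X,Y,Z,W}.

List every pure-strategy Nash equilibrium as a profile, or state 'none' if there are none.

PSNE: ∅

(A,P,X): not NE [P1→C gives 2>0; P2→S gives 9>4; P3→W gives 9>4]
(A,P,Y): not NE [P1→C gives 8>7; P2→Q gives 7>3; P3→W gives 9>2]
(A,P,Z): not NE [P2→Q gives 7>5; P3→W gives 9>1]
(A,P,W): not NE [P1→C gives 9>3]
(A,Q,X): not NE [P1→B gives 8>3; P2→S gives 9>7; P3→Z gives 10>8]
(A,Q,Y): not NE [P3→Z gives 10>8]
(A,Q,Z): not NE [P1→C gives 10>9]
(A,Q,W): not NE [P1→C gives 8>7; P2→P gives 7>2; P3→Z gives 10>2]
(A,R,X): not NE [P1→C gives 8>2; P2→S gives 9>0; P3→Z gives 7>1]
(A,R,Y): not NE [P1→B gives 9>7; P2→Q gives 7>5; P3→Z gives 7>6]
(A,R,Z): not NE [P1→C gives 9>1; P2→Q gives 7>3]
(A,R,W): not NE [P2→P gives 7>1; P3→Z gives 7>0]
(A,S,X): not NE [P3→W gives 8>4]
(A,S,Y): not NE [P1→B gives 8>1; P2→Q gives 7>3; P3→W gives 8>2]
(A,S,Z): not NE [P1→B gives 8>3; P2→Q gives 7>5; P3→W gives 8>0]
(A,S,W): not NE [P2→P gives 7>3]
(B,P,X): not NE [P2→S gives 7>2; P3→W gives 7>5]
(B,P,Y): not NE [P1→C gives 8>2; P2→Q gives 7>2; P3→W gives 7>6]
(B,P,Z): not NE [P1→A gives 9>1; P2→Q gives 7>2; P3→W gives 7>0]
(B,P,W): not NE [P1→C gives 9>4]
(B,Q,X): not NE [P2→S gives 7>5]
(B,Q,Y): not NE [P1→A gives 4>3]
(B,Q,Z): not NE [P1→C gives 10>1; P3→Y gives 9>4]
(B,Q,W): not NE [P1→C gives 8>5; P2→P gives 9>5; P3→Y gives 9>7]
(B,R,X): not NE [P1→C gives 8>1; P2→S gives 7>6; P3→W gives 9>8]
(B,R,Y): not NE [P2→Q gives 7>0; P3→W gives 9>5]
(B,R,Z): not NE [P1→C gives 9>4; P2→Q gives 7>1; P3→W gives 9>0]
(B,R,W): not NE [P1→A gives 7>1; P2→P gives 9>6]
(B,S,X): not NE [P1→C gives 6>0; P3→W gives 7>4]
(B,S,Y): not NE [P2→Q gives 7>5; P3→W gives 7>3]
(B,S,Z): not NE [P2→Q gives 7>0; P3→W gives 7>6]
(B,S,W): not NE [P1→A gives 8>1; P2→P gives 9>1]
(C,P,X): not NE [P2→S gives 5>1; P3→Z gives 8>3]
(C,P,Y): not NE [P3→Z gives 8>1]
(C,P,Z): not NE [P1→A gives 9>0; P2→S gives 9>8]
(C,P,W): not NE [P3→Z gives 8>5]
(C,Q,X): not NE [P1→B gives 8>3; P2→S gives 5>0; P3→Y gives 9>6]
(C,Q,Y): not NE [P1→A gives 4>2; P2→P gives 6>5]
(C,Q,Z): not NE [P2→S gives 9>0; P3→Y gives 9>6]
(C,Q,W): not NE [P2→R gives 6>3; P3→Y gives 9>5]
(C,R,X): not NE [P2→S gives 5>1; P3→Z gives 9>4]
(C,R,Y): not NE [P1→B gives 9>4; P2→P gives 6>2; P3→Z gives 9>1]
(C,R,Z): not NE [P2→S gives 9>6]
(C,R,W): not NE [P1→A gives 7>4; P3→Z gives 9>1]
(C,S,X): not NE [P3→W gives 8>0]
(C,S,Y): not NE [P1→B gives 8>4; P2→P gives 6>2; P3→W gives 8>1]
(C,S,Z): not NE [P1→B gives 8>0; P3→W gives 8>6]
(C,S,W): not NE [P1→A gives 8>7; P2→R gives 6>0]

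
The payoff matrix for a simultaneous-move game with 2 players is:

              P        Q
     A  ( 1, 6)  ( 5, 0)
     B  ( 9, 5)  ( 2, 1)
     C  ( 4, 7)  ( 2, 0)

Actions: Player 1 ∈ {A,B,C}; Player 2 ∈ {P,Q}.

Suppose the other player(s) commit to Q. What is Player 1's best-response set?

BR_1 = {A}

u_1(A vs Q) = 5
u_1(B vs Q) = 2
u_1(C vs Q) = 2
max payoff 5 at {A}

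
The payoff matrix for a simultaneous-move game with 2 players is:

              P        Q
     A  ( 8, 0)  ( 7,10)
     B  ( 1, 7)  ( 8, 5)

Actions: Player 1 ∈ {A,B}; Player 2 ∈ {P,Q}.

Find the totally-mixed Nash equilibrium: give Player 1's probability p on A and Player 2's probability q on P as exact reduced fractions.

P1 mixes 1/6 on A; P2 mixes 1/8 on P

P1 indiff ⇒ q·8+(1-q)·7 = q·1+(1-q)·8 ⇒ q(7) = (1-q)(1) ⇒ q = 1/8
P2 indiff ⇒ p·0+(1-p)·7 = p·10+(1-p)·5 ⇒ p(-10) = (1-p)(-2) ⇒ p = 1/6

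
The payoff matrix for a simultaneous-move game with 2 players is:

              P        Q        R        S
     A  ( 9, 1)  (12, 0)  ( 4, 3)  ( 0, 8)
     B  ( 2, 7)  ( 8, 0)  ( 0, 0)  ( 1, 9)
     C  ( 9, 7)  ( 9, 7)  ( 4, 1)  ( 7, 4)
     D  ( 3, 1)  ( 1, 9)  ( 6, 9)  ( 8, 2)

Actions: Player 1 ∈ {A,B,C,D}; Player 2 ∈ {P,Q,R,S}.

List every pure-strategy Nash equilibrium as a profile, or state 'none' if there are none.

Nash profiles: (C,P), (D,R)

(A,P): not NE [P2→S gives 8>1]
(A,Q): not NE [P2→S gives 8>0]
(A,R): not NE [P1→D gives 6>4; P2→S gives 8>3]
(A,S): not NE [P1→D gives 8>0]
(B,P): not NE [P1→C gives 9>2; P2→S gives 9>7]
(B,Q): not NE [P1→A gives 12>8; P2→S gives 9>0]
(B,R): not NE [P1→D gives 6>0; P2→S gives 9>0]
(B,S): not NE [P1→D gives 8>1]
(C,P): NE
(C,Q): not NE [P1→A gives 12>9]
(C,R): not NE [P1→D gives 6>4; P2→Q gives 7>1]
(C,S): not NE [P1→D gives 8>7; P2→Q gives 7>4]
(D,P): not NE [P1→C gives 9>3; P2→R gives 9>1]
(D,Q): not NE [P1→A gives 12>1]
(D,R): NE
(D,S): not NE [P2→R gives 9>2]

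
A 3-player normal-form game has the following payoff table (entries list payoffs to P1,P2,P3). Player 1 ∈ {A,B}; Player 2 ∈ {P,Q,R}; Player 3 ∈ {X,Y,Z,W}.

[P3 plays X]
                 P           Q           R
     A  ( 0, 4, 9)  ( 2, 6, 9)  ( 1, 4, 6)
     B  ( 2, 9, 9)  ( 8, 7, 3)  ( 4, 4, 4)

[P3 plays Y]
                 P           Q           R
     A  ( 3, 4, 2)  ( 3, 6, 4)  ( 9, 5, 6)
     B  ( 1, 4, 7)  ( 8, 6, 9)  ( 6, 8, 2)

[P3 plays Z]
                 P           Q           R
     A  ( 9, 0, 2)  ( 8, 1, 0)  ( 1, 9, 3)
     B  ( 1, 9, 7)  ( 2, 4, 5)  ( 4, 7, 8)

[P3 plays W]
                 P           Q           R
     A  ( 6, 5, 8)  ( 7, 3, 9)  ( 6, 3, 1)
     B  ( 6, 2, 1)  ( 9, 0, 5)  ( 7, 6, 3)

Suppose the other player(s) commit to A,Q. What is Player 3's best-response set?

P3 best: {X,W}

u_3(X vs A,Q) = 9
u_3(Y vs A,Q) = 4
u_3(Z vs A,Q) = 0
u_3(W vs A,Q) = 9
max payoff 9 at {X,W}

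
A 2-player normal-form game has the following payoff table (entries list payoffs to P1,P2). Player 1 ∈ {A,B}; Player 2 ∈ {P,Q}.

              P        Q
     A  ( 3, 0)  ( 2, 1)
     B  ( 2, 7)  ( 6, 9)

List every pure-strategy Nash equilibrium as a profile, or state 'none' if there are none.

Nash profiles: (B,Q)

(A,P): not NE [P2→Q gives 1>0]
(A,Q): not NE [P1→B gives 6>2]
(B,P): not NE [P1→A gives 3>2; P2→Q gives 9>7]
(B,Q): NE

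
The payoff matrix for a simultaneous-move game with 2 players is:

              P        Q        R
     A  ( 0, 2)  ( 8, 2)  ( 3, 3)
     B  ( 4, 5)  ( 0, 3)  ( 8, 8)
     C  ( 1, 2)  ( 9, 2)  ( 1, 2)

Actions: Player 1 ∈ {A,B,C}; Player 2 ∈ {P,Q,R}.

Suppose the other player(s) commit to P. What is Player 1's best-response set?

u_1(A vs P) = 0
u_1(B vs P) = 4
u_1(C vs P) = 1
max payoff 4 at {B}

argmax u_1 = {B}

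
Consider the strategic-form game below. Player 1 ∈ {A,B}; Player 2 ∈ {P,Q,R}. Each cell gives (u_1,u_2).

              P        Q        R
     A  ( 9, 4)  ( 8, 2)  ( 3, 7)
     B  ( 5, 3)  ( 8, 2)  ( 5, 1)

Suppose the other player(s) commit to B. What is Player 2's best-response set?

P2 best: {P}

u_2(P vs B) = 3
u_2(Q vs B) = 2
u_2(R vs B) = 1
max payoff 3 at {P}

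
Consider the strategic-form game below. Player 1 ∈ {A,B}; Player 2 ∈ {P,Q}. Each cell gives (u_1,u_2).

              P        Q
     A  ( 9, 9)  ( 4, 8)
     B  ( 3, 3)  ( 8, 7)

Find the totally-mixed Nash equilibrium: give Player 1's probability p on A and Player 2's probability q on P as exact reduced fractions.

P1 mixes 4/5 on A; P2 mixes 2/5 on P

P1 indiff ⇒ q·9+(1-q)·4 = q·3+(1-q)·8 ⇒ q(6) = (1-q)(4) ⇒ q = 2/5
P2 indiff ⇒ p·9+(1-p)·3 = p·8+(1-p)·7 ⇒ p(1) = (1-p)(4) ⇒ p = 4/5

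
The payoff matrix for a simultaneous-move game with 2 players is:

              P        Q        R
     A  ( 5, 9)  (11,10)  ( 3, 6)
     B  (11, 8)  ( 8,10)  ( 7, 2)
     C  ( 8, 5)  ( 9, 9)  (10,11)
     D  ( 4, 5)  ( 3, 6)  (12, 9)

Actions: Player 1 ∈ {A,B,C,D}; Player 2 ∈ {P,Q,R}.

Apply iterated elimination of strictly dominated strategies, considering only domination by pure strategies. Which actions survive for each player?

IESDS → P1:{A,C,D} P2:{Q,R}

P2 drop P (Q beats it: A:10>9 B:10>8 C:9>5 D:6>5)
P1 drop B (C beats it: Q:9>8 R:10>7)
P1→{A,C,D} P2→{Q,R}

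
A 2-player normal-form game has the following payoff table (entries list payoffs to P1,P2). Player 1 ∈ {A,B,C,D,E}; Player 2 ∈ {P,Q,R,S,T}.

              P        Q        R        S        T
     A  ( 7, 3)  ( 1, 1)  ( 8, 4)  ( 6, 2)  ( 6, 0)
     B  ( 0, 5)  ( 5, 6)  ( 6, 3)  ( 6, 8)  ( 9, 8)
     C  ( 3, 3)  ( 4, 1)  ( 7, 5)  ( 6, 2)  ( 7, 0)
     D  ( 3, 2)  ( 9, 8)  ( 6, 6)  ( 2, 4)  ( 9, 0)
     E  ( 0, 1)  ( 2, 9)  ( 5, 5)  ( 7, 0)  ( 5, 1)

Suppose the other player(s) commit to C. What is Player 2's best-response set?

P2 best: {R}

u_2(P vs C) = 3
u_2(Q vs C) = 1
u_2(R vs C) = 5
u_2(S vs C) = 2
u_2(T vs C) = 0
max payoff 5 at {R}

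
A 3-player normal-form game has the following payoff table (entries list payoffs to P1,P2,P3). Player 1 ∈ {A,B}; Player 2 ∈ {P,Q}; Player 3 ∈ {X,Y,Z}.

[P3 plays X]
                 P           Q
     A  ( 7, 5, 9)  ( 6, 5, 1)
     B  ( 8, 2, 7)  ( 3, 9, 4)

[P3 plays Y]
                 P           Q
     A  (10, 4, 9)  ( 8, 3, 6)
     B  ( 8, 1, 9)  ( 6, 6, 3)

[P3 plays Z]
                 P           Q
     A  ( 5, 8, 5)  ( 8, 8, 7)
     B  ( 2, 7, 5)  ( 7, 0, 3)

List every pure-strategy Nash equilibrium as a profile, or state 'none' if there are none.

(A,P,X): not NE [P1→B gives 8>7]
(A,P,Y): NE
(A,P,Z): not NE [P3→Y gives 9>5]
(A,Q,X): not NE [P3→Z gives 7>1]
(A,Q,Y): not NE [P2→P gives 4>3; P3→Z gives 7>6]
(A,Q,Z): NE
(B,P,X): not NE [P2→Q gives 9>2; P3→Y gives 9>7]
(B,P,Y): not NE [P1→A gives 10>8; P2→Q gives 6>1]
(B,P,Z): not NE [P1→A gives 5>2; P3→Y gives 9>5]
(B,Q,X): not NE [P1→A gives 6>3]
(B,Q,Y): not NE [P1→A gives 8>6; P3→X gives 4>3]
(B,Q,Z): not NE [P1→A gives 8>7; P2→P gives 7>0; P3→X gives 4>3]

Nash profiles: (A,P,Y), (A,Q,Z)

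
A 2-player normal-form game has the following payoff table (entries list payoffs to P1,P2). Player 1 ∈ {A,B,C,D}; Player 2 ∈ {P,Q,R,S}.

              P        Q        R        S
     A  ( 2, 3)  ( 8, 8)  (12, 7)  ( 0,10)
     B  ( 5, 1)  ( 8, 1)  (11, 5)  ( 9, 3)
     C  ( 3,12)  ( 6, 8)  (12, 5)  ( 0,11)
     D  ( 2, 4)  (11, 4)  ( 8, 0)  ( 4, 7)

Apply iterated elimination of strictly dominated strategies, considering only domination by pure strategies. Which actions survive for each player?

P2 drop Q (S beats it: A:10>8 B:3>1 C:11>8 D:7>4)
P1 drop D (B beats it: P:5>2 R:11>8 S:9>4)
P1→{A,B,C} P2→{P,R,S}

IESDS → P1:{A,B,C} P2:{P,R,S}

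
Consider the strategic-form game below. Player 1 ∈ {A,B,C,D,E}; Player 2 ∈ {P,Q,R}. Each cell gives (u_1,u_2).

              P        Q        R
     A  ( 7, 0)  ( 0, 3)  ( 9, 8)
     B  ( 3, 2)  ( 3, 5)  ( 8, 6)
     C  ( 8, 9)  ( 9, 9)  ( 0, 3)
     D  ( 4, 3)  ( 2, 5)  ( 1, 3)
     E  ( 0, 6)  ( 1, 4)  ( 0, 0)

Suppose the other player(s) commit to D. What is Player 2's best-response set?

u_2(P vs D) = 3
u_2(Q vs D) = 5
u_2(R vs D) = 3
max payoff 5 at {Q}

P2 best: {Q}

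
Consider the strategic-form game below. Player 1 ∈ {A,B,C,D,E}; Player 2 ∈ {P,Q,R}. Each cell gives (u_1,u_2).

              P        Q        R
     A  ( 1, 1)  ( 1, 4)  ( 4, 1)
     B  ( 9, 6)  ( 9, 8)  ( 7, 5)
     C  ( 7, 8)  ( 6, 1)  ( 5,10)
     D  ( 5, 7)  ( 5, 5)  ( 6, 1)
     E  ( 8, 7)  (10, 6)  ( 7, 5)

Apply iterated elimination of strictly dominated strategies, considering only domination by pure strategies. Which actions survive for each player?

P1 drop A (B beats it: P:9>1 Q:9>1 R:7>4)
P1 drop C (B beats it: P:9>7 Q:9>6 R:7>5)
P1 drop D (B beats it: P:9>5 Q:9>5 R:7>6)
P2 drop R (P beats it: B:6>5 E:7>5)
P1→{B,E} P2→{P,Q}

Survivors P1:{B,E} P2:{P,Q}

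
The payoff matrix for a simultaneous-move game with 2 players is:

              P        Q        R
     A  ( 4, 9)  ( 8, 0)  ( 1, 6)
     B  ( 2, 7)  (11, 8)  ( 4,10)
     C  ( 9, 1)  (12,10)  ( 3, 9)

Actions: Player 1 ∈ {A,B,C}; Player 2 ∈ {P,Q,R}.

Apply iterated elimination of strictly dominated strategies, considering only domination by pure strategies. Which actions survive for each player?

Survivors P1:{B,C} P2:{Q,R}

P1 drop A (C beats it: P:9>4 Q:12>8 R:3>1)
P2 drop P (Q beats it: B:8>7 C:10>1)
P1→{B,C} P2→{Q,R}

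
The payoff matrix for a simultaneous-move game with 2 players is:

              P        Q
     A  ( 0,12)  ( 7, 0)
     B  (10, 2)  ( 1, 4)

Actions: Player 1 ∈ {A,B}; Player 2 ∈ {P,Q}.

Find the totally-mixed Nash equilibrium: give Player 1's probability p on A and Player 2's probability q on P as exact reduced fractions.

(p,q) = (1/7, 3/8)

P1 indiff ⇒ q·0+(1-q)·7 = q·10+(1-q)·1 ⇒ q(-10) = (1-q)(-6) ⇒ q = 3/8
P2 indiff ⇒ p·12+(1-p)·2 = p·0+(1-p)·4 ⇒ p(12) = (1-p)(2) ⇒ p = 1/7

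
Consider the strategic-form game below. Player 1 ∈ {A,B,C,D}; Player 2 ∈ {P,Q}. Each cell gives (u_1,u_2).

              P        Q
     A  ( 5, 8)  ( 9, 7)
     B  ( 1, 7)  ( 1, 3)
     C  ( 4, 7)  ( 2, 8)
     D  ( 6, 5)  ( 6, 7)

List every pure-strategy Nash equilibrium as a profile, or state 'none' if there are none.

(A,P): not NE [P1→D gives 6>5]
(A,Q): not NE [P2→P gives 8>7]
(B,P): not NE [P1→D gives 6>1]
(B,Q): not NE [P1→A gives 9>1; P2→P gives 7>3]
(C,P): not NE [P1→D gives 6>4; P2→Q gives 8>7]
(C,Q): not NE [P1→A gives 9>2]
(D,P): not NE [P2→Q gives 7>5]
(D,Q): not NE [P1→A gives 9>6]

PSNE: ∅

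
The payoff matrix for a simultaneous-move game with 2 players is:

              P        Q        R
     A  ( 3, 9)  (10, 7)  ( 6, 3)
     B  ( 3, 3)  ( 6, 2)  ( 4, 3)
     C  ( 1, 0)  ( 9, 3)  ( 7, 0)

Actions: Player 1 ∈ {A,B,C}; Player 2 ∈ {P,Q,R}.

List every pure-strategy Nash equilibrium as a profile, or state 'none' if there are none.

(A,P): NE
(A,Q): not NE [P2→P gives 9>7]
(A,R): not NE [P1→C gives 7>6; P2→P gives 9>3]
(B,P): NE
(B,Q): not NE [P1→A gives 10>6; P2→R gives 3>2]
(B,R): not NE [P1→C gives 7>4]
(C,P): not NE [P1→B gives 3>1; P2→Q gives 3>0]
(C,Q): not NE [P1→A gives 10>9]
(C,R): not NE [P2→Q gives 3>0]

PSNE = {(A,P), (B,P)}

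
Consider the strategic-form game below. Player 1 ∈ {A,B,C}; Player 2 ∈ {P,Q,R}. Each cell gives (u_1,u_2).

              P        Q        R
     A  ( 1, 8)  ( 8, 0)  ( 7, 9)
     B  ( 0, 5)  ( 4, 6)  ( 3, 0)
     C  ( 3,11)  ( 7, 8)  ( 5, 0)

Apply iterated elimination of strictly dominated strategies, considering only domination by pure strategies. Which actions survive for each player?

Survivors P1:{A,C} P2:{P,R}

P1 drop B (A beats it: P:1>0 Q:8>4 R:7>3)
P2 drop Q (P beats it: A:8>0 C:11>8)
P1→{A,C} P2→{P,R}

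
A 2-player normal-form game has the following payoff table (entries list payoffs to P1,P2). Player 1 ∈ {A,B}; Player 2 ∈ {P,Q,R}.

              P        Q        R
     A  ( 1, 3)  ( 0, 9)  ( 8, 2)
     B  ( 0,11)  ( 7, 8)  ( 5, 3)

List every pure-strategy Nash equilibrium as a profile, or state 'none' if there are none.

(A,P): not NE [P2→Q gives 9>3]
(A,Q): not NE [P1→B gives 7>0]
(A,R): not NE [P2→Q gives 9>2]
(B,P): not NE [P1→A gives 1>0]
(B,Q): not NE [P2→P gives 11>8]
(B,R): not NE [P1→A gives 8>5; P2→P gives 11>3]

Equilibria: none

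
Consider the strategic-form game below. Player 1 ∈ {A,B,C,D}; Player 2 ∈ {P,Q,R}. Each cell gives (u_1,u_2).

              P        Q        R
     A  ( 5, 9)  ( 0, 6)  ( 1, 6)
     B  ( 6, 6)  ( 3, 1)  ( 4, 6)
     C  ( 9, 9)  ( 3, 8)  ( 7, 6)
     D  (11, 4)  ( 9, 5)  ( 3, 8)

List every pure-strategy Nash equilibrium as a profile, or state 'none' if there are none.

PSNE: ∅

(A,P): not NE [P1→D gives 11>5]
(A,Q): not NE [P1→D gives 9>0; P2→P gives 9>6]
(A,R): not NE [P1→C gives 7>1; P2→P gives 9>6]
(B,P): not NE [P1→D gives 11>6]
(B,Q): not NE [P1→D gives 9>3; P2→R gives 6>1]
(B,R): not NE [P1→C gives 7>4]
(C,P): not NE [P1→D gives 11>9]
(C,Q): not NE [P1→D gives 9>3; P2→P gives 9>8]
(C,R): not NE [P2→P gives 9>6]
(D,P): not NE [P2→R gives 8>4]
(D,Q): not NE [P2→R gives 8>5]
(D,R): not NE [P1→C gives 7>3]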